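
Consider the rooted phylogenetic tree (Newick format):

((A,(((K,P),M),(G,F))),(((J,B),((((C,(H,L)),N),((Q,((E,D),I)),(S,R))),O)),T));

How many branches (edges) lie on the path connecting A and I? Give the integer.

The MRCA of A and I is the root of the tree.
From A up to that node: 2 branches. From I up to the same node: 8 branches. Total: 2 + 8 = 10.

10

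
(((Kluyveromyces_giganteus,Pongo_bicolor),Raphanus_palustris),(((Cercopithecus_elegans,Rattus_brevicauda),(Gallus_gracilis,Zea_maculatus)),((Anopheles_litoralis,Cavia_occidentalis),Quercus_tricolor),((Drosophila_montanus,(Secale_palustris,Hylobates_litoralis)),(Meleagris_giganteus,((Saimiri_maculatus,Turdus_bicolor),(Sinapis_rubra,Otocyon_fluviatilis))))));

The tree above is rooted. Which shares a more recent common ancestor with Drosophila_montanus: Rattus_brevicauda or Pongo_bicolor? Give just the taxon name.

The MRCA of Drosophila_montanus and Rattus_brevicauda subtends (((Cercopithecus_elegans,Rattus_brevicauda),(Gallus_gracilis,Zea_maculatus)),((Anopheles_litoralis,Cavia_occidentalis),Quercus_tricolor),((Drosophila_montanus,(Secale_palustris,Hylobates_litoralis)),(Meleagris_giganteus,((Saimiri_maculatus,Turdus_bicolor),(Sinapis_rubra,Otocyon_fluviatilis))))) (15 taxa).
The MRCA of Drosophila_montanus and Pongo_bicolor is the root, subtending the entire tree (18 taxa).
The first is nested inside the second, so Drosophila_montanus shares a more recent common ancestor with Rattus_brevicauda.

Rattus_brevicauda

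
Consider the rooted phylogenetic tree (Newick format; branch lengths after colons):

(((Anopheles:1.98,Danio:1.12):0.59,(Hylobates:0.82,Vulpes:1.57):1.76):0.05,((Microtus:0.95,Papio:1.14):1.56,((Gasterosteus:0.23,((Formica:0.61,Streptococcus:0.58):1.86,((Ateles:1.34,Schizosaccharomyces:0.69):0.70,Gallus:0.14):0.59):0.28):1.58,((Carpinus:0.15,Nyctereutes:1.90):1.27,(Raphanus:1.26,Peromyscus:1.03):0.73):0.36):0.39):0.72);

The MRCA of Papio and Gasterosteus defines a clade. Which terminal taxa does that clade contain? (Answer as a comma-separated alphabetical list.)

Tracing Papio: it sits inside (Microtus,Papio).
Tracing Gasterosteus: it sits inside (Gasterosteus,((Formica,Streptococcus),((Ateles,Schizosaccharomyces),Gallus))).
The smallest clade enclosing both is ((Microtus,Papio),((Gasterosteus,((Formica,Streptococcus),((Ateles,Schizosaccharomyces),Gallus))),((Carpinus,Nyctereutes),(Raphanus,Peromyscus)))); the answer is its 12 terminal taxa in alphabetical order.

Ateles, Carpinus, Formica, Gallus, Gasterosteus, Microtus, Nyctereutes, Papio, Peromyscus, Raphanus, Schizosaccharomyces, Streptococcus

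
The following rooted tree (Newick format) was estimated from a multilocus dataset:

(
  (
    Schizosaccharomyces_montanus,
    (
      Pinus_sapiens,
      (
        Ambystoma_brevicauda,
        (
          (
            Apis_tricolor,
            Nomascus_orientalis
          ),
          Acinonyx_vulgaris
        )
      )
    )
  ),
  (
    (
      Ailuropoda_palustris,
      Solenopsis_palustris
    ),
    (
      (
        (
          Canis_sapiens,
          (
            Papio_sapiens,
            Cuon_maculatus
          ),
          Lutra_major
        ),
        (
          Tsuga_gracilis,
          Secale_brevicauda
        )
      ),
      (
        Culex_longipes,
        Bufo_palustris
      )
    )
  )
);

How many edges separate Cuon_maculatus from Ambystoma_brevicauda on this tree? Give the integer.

10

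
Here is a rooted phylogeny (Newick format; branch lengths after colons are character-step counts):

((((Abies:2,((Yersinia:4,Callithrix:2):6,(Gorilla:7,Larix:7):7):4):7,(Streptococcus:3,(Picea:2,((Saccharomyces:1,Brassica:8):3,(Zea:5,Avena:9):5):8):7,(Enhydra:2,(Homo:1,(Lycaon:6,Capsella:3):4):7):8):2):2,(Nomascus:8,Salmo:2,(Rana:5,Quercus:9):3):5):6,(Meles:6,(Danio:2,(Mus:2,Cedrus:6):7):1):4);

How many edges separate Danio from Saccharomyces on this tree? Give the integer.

The MRCA of Danio and Saccharomyces is the root of the tree.
From Danio up to that node: 3 branches. From Saccharomyces up to the same node: 7 branches. Total: 3 + 7 = 10.

10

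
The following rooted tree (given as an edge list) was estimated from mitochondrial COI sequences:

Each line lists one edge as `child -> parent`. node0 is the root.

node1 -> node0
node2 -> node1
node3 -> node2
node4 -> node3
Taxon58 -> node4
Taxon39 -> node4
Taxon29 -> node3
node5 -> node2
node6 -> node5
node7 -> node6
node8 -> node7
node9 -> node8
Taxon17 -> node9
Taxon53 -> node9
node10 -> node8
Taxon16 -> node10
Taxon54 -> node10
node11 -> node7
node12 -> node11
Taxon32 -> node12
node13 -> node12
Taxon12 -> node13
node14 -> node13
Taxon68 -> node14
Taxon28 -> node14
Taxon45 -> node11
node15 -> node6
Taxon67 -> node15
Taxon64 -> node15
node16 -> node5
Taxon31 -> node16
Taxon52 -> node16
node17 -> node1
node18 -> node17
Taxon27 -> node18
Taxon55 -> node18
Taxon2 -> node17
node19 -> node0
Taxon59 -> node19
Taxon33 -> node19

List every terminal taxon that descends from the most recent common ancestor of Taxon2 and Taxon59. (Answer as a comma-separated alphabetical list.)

Tracing Taxon2: it sits inside ((Taxon27,Taxon55),Taxon2).
Tracing Taxon59: it sits inside (Taxon59,Taxon33).
The smallest clade enclosing both is the whole tree (their MRCA is the root), so the answer is all 21 tips in alphabetical order.

Taxon12, Taxon16, Taxon17, Taxon2, Taxon27, Taxon28, Taxon29, Taxon31, Taxon32, Taxon33, Taxon39, Taxon45, Taxon52, Taxon53, Taxon54, Taxon55, Taxon58, Taxon59, Taxon64, Taxon67, Taxon68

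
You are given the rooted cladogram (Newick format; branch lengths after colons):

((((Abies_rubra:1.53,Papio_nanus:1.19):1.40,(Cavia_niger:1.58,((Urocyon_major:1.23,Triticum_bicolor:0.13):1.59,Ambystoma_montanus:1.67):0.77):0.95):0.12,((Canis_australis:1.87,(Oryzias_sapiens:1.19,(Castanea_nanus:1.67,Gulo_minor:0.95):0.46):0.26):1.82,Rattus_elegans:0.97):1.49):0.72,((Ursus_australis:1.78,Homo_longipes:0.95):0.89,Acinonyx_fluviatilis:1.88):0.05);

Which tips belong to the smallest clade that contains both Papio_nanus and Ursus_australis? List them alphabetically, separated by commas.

Tracing Papio_nanus: it sits inside (Abies_rubra,Papio_nanus).
Tracing Ursus_australis: it sits inside (Ursus_australis,Homo_longipes).
The smallest clade enclosing both is the whole tree (their MRCA is the root), so the answer is all 14 tips in alphabetical order.

Abies_rubra, Acinonyx_fluviatilis, Ambystoma_montanus, Canis_australis, Castanea_nanus, Cavia_niger, Gulo_minor, Homo_longipes, Oryzias_sapiens, Papio_nanus, Rattus_elegans, Triticum_bicolor, Urocyon_major, Ursus_australis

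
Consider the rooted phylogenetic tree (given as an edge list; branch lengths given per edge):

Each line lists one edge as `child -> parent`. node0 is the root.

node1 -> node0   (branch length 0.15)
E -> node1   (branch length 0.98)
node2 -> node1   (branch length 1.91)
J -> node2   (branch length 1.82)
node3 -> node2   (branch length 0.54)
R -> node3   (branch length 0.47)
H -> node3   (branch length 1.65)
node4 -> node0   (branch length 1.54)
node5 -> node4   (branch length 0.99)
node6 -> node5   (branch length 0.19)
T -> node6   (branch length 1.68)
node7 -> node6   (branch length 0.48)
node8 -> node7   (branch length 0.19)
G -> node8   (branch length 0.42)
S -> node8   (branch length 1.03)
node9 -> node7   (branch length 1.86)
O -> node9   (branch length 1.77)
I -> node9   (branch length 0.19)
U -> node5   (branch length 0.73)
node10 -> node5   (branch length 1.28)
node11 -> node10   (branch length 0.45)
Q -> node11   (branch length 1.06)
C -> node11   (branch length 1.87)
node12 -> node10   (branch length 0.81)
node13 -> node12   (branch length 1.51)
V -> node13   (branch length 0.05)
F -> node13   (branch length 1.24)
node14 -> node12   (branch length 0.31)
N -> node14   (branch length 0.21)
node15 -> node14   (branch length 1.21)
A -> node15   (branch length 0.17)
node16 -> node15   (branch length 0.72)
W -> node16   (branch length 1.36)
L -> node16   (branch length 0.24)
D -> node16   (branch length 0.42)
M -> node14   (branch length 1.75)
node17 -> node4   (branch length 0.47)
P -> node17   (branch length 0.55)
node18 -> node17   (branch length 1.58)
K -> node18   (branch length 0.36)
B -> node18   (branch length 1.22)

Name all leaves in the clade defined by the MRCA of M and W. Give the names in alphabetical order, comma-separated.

A, D, L, M, N, W

Tracing M: it sits inside (N,(A,(W,L,D)),M).
Tracing W: it sits inside (W,L,D).
The smallest clade enclosing both is (N,(A,(W,L,D)),M); the answer is its 6 terminal taxa in alphabetical order.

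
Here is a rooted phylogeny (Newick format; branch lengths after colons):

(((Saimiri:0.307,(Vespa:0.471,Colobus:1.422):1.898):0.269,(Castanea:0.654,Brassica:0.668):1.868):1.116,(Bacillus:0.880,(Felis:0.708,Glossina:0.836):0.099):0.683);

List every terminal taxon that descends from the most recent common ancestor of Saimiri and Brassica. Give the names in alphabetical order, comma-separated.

Brassica, Castanea, Colobus, Saimiri, Vespa

Tracing Saimiri: it sits inside (Saimiri,(Vespa,Colobus)).
Tracing Brassica: it sits inside (Castanea,Brassica).
The smallest clade enclosing both is ((Saimiri,(Vespa,Colobus)),(Castanea,Brassica)); the answer is its 5 terminal taxa in alphabetical order.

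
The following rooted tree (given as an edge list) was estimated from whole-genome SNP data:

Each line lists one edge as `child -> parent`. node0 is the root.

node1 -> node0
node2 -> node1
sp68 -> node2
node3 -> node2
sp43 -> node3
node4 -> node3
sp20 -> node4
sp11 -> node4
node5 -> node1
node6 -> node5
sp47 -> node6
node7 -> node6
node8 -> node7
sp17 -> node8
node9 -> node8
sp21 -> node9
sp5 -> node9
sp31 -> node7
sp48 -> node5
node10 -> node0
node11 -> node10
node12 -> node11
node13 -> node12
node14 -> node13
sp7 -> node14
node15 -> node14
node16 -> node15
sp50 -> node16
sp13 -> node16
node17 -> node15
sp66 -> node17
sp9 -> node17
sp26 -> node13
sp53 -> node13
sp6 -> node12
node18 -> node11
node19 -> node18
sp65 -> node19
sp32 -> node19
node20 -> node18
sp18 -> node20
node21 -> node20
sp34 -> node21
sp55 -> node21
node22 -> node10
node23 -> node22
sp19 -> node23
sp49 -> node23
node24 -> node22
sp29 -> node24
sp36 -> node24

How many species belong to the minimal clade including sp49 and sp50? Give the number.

The MRCA of sp49 and sp50 is the node subtending (((((sp7,((sp50,sp13),(sp66,sp9))),sp26,sp53),sp6),((sp65,sp32),(sp18,(sp34,sp55)))),((sp19,sp49),(sp29,sp36))).
That clade contains 17 terminal taxa: sp13, sp18, sp19, sp26, sp29, sp32, sp34, sp36, sp49, sp50, sp53, sp55, sp6, sp65, sp66, sp7, sp9.

17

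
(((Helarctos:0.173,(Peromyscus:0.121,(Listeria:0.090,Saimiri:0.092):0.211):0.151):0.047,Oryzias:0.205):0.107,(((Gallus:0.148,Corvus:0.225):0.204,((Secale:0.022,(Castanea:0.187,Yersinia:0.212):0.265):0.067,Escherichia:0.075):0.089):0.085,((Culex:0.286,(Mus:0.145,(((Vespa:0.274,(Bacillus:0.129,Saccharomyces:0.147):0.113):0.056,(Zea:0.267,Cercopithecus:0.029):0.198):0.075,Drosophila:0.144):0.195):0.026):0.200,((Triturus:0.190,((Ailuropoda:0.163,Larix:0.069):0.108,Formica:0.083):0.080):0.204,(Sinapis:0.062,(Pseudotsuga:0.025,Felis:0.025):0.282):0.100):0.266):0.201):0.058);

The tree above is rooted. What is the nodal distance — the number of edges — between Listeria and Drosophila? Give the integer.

11

The MRCA of Listeria and Drosophila is the root of the tree.
From Listeria up to that node: 5 branches. From Drosophila up to the same node: 6 branches. Total: 5 + 6 = 11.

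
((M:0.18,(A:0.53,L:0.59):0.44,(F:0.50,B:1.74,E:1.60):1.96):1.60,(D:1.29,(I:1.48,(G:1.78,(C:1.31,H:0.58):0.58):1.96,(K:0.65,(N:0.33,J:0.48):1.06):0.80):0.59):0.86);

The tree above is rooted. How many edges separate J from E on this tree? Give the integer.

8

The MRCA of J and E is the root of the tree.
From J up to that node: 5 branches. From E up to the same node: 3 branches. Total: 5 + 3 = 8.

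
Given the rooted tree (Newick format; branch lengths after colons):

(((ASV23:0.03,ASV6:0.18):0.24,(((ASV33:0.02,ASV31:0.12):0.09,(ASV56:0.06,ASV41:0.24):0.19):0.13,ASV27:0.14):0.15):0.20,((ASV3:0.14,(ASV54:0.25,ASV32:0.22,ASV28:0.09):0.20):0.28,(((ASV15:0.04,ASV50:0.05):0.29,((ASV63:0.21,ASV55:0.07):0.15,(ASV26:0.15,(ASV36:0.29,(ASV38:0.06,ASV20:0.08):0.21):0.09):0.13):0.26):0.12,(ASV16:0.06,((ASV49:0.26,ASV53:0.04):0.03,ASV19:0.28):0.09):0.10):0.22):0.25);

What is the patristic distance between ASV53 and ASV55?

The path runs ASV53 → … → MRCA → … → ASV55; the MRCA is the node subtending (((ASV15,ASV50),((ASV63,ASV55),(ASV26,(ASV36,(ASV38,ASV20))))),(ASV16,((ASV49,ASV53),ASV19))).
Branch lengths along that path: 0.04 + 0.03 + 0.09 + 0.10 + 0.12 + 0.26 + 0.15 + 0.07 = 0.86.

0.86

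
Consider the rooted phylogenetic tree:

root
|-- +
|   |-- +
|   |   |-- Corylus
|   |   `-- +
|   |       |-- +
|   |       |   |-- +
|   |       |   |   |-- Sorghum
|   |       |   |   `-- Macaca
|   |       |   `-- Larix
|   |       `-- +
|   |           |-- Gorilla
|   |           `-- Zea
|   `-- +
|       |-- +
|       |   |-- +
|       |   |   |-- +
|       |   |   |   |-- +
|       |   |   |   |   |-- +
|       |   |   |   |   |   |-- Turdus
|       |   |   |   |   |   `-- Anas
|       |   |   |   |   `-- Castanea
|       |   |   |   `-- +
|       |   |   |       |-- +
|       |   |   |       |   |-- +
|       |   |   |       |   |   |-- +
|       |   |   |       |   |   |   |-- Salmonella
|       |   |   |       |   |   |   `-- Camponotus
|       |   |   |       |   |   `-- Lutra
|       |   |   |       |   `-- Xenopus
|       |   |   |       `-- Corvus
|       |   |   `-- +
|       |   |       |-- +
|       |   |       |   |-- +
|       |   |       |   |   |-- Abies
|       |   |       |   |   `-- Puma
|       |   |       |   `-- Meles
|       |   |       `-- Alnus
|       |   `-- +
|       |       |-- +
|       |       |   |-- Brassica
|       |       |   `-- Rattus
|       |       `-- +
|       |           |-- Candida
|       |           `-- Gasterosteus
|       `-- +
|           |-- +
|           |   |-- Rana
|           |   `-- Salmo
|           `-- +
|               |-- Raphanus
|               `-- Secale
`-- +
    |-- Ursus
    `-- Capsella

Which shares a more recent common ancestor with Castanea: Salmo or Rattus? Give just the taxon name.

The MRCA of Castanea and Rattus subtends (((((Turdus,Anas),Castanea),((((Salmonella,Camponotus),Lutra),Xenopus),Corvus)),(((Abies,Puma),Meles),Alnus)),((Brassica,Rattus),(Candida,Gasterosteus))) (16 taxa).
The MRCA of Castanea and Salmo subtends ((((((Turdus,Anas),Castanea),((((Salmonella,Camponotus),Lutra),Xenopus),Corvus)),(((Abies,Puma),Meles),Alnus)),((Brassica,Rattus),(Candida,Gasterosteus))),((Rana,Salmo),(Raphanus,Secale))) (20 taxa).
The first is nested inside the second, so Castanea shares a more recent common ancestor with Rattus.

Rattus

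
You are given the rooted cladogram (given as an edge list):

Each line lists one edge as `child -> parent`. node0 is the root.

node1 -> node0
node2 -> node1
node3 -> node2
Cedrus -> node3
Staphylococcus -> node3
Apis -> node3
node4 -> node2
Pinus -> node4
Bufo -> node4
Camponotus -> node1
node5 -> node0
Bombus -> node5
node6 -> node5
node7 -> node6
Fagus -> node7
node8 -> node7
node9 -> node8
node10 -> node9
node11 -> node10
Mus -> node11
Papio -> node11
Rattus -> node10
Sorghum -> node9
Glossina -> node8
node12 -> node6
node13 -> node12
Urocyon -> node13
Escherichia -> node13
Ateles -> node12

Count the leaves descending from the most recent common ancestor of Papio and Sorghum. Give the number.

4

The MRCA of Papio and Sorghum is the node subtending (((Mus,Papio),Rattus),Sorghum).
That clade contains 4 terminal taxa: Mus, Papio, Rattus, Sorghum.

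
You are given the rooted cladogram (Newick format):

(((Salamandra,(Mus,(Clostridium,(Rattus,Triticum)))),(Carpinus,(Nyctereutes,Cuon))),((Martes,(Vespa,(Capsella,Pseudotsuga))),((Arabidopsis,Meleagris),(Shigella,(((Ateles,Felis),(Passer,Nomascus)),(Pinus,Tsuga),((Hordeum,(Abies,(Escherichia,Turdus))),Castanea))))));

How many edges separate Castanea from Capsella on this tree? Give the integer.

The MRCA of Castanea and Capsella is the node subtending ((Martes,(Vespa,(Capsella,Pseudotsuga))),((Arabidopsis,Meleagris),(Shigella,(((Ateles,Felis),(Passer,Nomascus)),(Pinus,Tsuga),((Hordeum,(Abies,(Escherichia,Turdus))),Castanea))))).
From Castanea up to that node: 5 branches. From Capsella up to the same node: 4 branches. Total: 5 + 4 = 9.

9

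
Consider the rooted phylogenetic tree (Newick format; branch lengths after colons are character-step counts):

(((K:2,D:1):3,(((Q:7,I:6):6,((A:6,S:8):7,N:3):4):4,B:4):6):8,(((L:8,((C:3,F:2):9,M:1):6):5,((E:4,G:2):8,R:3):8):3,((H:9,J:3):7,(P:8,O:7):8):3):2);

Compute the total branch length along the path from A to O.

55

The path runs A → … → MRCA → … → O; the MRCA is the root of the tree.
Branch lengths along that path: 6 + 7 + 4 + 4 + 6 + 8 + 2 + 3 + 8 + 7 = 55.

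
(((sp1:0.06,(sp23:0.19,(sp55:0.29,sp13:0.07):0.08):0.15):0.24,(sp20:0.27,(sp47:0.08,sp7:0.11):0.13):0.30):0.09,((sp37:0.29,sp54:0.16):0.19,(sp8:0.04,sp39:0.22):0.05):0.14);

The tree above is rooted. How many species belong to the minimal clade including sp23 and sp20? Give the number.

7

The MRCA of sp23 and sp20 is the node subtending ((sp1,(sp23,(sp55,sp13))),(sp20,(sp47,sp7))).
That clade contains 7 terminal taxa: sp1, sp13, sp20, sp23, sp47, sp55, sp7.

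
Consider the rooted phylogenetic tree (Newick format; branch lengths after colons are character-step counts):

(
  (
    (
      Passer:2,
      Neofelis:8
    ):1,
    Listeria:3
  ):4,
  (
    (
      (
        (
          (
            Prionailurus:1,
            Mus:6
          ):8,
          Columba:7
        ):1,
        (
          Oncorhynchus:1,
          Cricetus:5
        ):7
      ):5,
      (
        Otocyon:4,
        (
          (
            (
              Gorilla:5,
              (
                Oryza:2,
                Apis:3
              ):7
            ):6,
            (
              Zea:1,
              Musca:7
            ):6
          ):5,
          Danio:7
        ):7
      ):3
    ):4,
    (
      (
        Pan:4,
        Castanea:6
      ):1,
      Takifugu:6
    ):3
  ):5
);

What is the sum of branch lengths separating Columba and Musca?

41

The path runs Columba → … → MRCA → … → Musca; the MRCA is the node subtending ((((Prionailurus,Mus),Columba),(Oncorhynchus,Cricetus)),(Otocyon,(((Gorilla,(Oryza,Apis)),(Zea,Musca)),Danio))).
Branch lengths along that path: 7 + 1 + 5 + 3 + 7 + 5 + 6 + 7 = 41.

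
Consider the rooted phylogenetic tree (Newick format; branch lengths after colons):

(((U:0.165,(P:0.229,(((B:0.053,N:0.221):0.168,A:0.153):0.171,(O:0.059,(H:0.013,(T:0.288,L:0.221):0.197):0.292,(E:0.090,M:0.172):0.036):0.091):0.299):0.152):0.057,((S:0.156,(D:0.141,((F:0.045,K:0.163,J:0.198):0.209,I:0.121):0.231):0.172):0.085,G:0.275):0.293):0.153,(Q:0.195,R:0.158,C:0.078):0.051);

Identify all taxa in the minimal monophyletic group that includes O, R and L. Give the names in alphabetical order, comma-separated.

Tracing O: it sits inside (O,(H,(T,L)),(E,M)).
Tracing R: it sits inside (Q,R,C).
Tracing L: it sits inside (T,L).
The smallest clade enclosing all 3 is the whole tree (their MRCA is the root), so the answer is all 21 tips in alphabetical order.

A, B, C, D, E, F, G, H, I, J, K, L, M, N, O, P, Q, R, S, T, U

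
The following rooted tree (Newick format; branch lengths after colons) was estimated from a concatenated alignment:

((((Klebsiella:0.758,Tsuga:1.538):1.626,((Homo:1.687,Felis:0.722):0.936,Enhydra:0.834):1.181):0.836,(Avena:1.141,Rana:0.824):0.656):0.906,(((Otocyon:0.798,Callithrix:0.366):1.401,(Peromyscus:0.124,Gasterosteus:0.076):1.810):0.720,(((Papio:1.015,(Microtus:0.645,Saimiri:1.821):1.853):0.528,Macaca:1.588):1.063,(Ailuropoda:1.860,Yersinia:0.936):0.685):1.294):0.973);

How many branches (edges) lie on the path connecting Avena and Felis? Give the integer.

The MRCA of Avena and Felis is the node subtending (((Klebsiella,Tsuga),((Homo,Felis),Enhydra)),(Avena,Rana)).
From Avena up to that node: 2 branches. From Felis up to the same node: 4 branches. Total: 2 + 4 = 6.

6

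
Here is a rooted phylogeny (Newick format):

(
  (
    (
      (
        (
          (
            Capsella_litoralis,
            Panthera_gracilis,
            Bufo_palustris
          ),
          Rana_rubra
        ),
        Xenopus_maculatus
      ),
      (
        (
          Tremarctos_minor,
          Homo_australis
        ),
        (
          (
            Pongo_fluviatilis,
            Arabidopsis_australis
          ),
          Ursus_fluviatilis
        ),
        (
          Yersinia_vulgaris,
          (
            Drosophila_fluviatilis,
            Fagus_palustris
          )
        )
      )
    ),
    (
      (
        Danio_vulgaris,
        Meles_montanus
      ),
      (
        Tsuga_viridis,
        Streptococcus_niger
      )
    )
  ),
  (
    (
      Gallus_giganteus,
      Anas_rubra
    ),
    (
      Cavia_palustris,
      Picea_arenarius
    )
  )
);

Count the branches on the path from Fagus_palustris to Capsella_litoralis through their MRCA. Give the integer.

8

The MRCA of Fagus_palustris and Capsella_litoralis is the node subtending ((((Capsella_litoralis,Panthera_gracilis,Bufo_palustris),Rana_rubra),Xenopus_maculatus),((Tremarctos_minor,Homo_australis),((Pongo_fluviatilis,Arabidopsis_australis),Ursus_fluviatilis),(Yersinia_vulgaris,(Drosophila_fluviatilis,Fagus_palustris)))).
From Fagus_palustris up to that node: 4 branches. From Capsella_litoralis up to the same node: 4 branches. Total: 4 + 4 = 8.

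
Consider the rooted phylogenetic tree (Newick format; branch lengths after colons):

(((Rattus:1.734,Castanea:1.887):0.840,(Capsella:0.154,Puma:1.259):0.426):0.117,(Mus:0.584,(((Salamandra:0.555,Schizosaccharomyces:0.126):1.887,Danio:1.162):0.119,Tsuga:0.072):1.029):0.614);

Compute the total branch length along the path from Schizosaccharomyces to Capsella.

4.472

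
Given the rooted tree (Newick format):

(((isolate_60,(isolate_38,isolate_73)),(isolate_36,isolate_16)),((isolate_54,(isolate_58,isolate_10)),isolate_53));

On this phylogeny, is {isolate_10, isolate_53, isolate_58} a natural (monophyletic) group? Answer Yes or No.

No

The MRCA of the listed taxa subtends ((isolate_54,(isolate_58,isolate_10)),isolate_53).
That clade also contains isolate_54, which is not in the proposed group, so the group is not monophyletic.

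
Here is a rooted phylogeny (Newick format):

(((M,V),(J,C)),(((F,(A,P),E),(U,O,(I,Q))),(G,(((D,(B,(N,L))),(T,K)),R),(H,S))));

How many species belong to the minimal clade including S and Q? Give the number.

The MRCA of S and Q is the node subtending (((F,(A,P),E),(U,O,(I,Q))),(G,(((D,(B,(N,L))),(T,K)),R),(H,S))).
That clade contains 18 terminal taxa: A, B, D, E, F, G, H, I, K, L, N, O, P, Q, R, S, T, U.

18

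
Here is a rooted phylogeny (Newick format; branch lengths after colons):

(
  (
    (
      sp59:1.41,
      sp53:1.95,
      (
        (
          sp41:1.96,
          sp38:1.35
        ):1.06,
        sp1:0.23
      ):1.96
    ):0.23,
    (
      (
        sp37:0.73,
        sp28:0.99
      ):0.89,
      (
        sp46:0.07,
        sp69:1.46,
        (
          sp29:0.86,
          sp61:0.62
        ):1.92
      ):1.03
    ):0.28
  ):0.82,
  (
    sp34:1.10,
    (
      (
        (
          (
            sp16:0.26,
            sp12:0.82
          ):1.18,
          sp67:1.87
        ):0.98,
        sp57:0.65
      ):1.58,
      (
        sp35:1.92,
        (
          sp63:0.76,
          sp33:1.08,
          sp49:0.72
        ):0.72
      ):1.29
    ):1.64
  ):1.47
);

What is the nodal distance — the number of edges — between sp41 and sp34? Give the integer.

The MRCA of sp41 and sp34 is the root of the tree.
From sp41 up to that node: 5 branches. From sp34 up to the same node: 2 branches. Total: 5 + 2 = 7.

7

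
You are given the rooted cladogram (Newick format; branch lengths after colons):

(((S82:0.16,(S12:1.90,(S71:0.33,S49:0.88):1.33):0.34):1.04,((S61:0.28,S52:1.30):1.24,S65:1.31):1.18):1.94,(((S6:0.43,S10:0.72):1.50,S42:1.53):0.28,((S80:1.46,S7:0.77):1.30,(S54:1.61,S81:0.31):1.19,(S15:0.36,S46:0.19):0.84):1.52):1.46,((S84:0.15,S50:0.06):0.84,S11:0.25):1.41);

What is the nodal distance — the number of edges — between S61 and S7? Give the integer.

8

The MRCA of S61 and S7 is the root of the tree.
From S61 up to that node: 4 branches. From S7 up to the same node: 4 branches. Total: 4 + 4 = 8.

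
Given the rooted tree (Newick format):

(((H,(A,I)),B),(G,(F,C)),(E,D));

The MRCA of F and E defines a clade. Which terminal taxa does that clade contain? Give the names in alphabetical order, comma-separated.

A, B, C, D, E, F, G, H, I

Tracing F: it sits inside (F,C).
Tracing E: it sits inside (E,D).
The smallest clade enclosing both is the whole tree (their MRCA is the root), so the answer is all 9 tips in alphabetical order.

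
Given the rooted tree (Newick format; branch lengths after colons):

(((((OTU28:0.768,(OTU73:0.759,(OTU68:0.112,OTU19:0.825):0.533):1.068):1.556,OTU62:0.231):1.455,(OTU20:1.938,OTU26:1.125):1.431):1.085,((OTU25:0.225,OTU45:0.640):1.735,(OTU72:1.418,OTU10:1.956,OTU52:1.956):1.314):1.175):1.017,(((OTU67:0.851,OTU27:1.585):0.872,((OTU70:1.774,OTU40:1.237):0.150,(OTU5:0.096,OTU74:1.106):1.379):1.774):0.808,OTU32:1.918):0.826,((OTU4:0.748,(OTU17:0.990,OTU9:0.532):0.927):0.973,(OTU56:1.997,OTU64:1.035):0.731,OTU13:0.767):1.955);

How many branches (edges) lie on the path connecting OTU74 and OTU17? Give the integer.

9

The MRCA of OTU74 and OTU17 is the root of the tree.
From OTU74 up to that node: 5 branches. From OTU17 up to the same node: 4 branches. Total: 5 + 4 = 9.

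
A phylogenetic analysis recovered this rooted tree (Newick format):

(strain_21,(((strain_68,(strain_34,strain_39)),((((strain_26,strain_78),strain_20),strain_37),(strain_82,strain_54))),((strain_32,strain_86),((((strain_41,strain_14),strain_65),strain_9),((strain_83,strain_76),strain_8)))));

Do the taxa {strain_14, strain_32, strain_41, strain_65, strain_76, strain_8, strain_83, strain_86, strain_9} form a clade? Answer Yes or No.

The most recent common ancestor of these taxa subtends ((strain_32,strain_86),((((strain_41,strain_14),strain_65),strain_9),((strain_83,strain_76),strain_8))).
That clade has exactly 9 tips — every listed taxon and nothing else — so the group is monophyletic.

Yes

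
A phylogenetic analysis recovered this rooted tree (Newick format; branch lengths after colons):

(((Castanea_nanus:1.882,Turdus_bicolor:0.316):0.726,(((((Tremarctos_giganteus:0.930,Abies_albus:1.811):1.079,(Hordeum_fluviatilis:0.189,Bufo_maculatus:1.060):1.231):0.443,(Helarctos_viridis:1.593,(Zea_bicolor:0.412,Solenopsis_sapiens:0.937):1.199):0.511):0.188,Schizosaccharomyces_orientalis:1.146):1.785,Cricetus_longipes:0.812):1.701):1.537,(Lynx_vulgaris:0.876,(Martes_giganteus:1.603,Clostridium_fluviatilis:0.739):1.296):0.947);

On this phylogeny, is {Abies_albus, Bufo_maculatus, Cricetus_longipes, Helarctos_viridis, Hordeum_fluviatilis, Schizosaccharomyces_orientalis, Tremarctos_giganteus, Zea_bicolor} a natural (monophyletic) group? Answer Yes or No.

The MRCA of the listed taxa subtends (((((Tremarctos_giganteus,Abies_albus),(Hordeum_fluviatilis,Bufo_maculatus)),(Helarctos_viridis,(Zea_bicolor,Solenopsis_sapiens))),Schizosaccharomyces_orientalis),Cricetus_longipes).
That clade also contains Solenopsis_sapiens, which is not in the proposed group, so the group is not monophyletic.

No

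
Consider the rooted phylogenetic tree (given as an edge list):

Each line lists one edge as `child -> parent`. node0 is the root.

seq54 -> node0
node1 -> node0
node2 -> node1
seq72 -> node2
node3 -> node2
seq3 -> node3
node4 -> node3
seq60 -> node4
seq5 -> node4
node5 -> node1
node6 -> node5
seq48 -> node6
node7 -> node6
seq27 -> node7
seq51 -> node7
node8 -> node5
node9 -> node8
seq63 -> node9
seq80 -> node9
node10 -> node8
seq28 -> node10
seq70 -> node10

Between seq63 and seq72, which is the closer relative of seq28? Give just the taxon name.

seq63

The MRCA of seq28 and seq63 subtends ((seq63,seq80),(seq28,seq70)) (4 taxa).
The MRCA of seq28 and seq72 subtends ((seq72,(seq3,(seq60,seq5))),((seq48,(seq27,seq51)),((seq63,seq80),(seq28,seq70)))) (11 taxa).
The first is nested inside the second, so seq28 shares a more recent common ancestor with seq63.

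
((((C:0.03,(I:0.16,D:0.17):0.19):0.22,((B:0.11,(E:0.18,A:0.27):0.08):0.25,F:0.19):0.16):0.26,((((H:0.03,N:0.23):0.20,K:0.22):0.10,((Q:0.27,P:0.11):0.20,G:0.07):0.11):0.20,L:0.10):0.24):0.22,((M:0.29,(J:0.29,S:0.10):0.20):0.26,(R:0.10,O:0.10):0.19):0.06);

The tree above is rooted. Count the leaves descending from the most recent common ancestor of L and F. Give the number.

The MRCA of L and F is the node subtending (((C,(I,D)),((B,(E,A)),F)),((((H,N),K),((Q,P),G)),L)).
That clade contains 14 terminal taxa: A, B, C, D, E, F, G, H, I, K, L, N, P, Q.

14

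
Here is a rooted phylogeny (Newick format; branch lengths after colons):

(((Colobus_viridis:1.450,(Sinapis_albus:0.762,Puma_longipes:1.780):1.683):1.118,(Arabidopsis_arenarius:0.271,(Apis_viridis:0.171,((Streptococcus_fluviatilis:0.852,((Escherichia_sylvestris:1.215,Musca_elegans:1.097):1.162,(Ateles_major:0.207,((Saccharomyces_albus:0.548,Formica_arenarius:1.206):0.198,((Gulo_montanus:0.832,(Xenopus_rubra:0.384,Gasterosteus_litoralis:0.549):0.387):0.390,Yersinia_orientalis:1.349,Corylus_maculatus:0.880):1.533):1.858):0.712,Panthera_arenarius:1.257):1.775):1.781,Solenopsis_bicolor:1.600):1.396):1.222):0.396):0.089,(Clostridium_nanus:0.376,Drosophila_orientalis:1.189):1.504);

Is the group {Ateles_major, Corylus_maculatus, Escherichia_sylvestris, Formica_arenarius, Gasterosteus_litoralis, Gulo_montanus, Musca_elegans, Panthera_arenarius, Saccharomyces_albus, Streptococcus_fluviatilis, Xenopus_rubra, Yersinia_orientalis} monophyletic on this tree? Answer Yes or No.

Yes

The most recent common ancestor of these taxa subtends (Streptococcus_fluviatilis,((Escherichia_sylvestris,Musca_elegans),(Ateles_major,((Saccharomyces_albus,Formica_arenarius),((Gulo_montanus,(Xenopus_rubra,Gasterosteus_litoralis)),Yersinia_orientalis,Corylus_maculatus))),Panthera_arenarius)).
That clade has exactly 12 tips — every listed taxon and nothing else — so the group is monophyletic.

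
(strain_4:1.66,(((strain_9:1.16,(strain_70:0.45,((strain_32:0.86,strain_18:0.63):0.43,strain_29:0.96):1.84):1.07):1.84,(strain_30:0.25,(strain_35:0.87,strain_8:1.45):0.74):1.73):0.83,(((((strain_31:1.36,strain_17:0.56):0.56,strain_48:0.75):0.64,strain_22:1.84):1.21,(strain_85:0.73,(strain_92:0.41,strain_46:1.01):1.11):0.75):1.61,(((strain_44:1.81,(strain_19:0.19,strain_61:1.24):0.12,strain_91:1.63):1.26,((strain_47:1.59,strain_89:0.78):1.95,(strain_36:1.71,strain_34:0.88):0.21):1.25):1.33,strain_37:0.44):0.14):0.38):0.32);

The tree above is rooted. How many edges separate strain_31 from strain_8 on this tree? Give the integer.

10

The MRCA of strain_31 and strain_8 is the node subtending (((strain_9,(strain_70,((strain_32,strain_18),strain_29))),(strain_30,(strain_35,strain_8))),(((((strain_31,strain_17),strain_48),strain_22),(strain_85,(strain_92,strain_46))),(((strain_44,(strain_19,strain_61),strain_91),((strain_47,strain_89),(strain_36,strain_34))),strain_37))).
From strain_31 up to that node: 6 branches. From strain_8 up to the same node: 4 branches. Total: 6 + 4 = 10.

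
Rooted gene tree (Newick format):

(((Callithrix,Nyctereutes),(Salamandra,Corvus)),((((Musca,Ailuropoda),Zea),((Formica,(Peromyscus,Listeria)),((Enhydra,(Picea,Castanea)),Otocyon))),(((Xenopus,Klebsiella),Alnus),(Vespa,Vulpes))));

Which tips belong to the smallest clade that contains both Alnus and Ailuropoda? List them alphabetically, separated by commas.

Ailuropoda, Alnus, Castanea, Enhydra, Formica, Klebsiella, Listeria, Musca, Otocyon, Peromyscus, Picea, Vespa, Vulpes, Xenopus, Zea

Tracing Alnus: it sits inside ((Xenopus,Klebsiella),Alnus).
Tracing Ailuropoda: it sits inside (Musca,Ailuropoda).
The smallest clade enclosing both is ((((Musca,Ailuropoda),Zea),((Formica,(Peromyscus,Listeria)),((Enhydra,(Picea,Castanea)),Otocyon))),(((Xenopus,Klebsiella),Alnus),(Vespa,Vulpes))); the answer is its 15 terminal taxa in alphabetical order.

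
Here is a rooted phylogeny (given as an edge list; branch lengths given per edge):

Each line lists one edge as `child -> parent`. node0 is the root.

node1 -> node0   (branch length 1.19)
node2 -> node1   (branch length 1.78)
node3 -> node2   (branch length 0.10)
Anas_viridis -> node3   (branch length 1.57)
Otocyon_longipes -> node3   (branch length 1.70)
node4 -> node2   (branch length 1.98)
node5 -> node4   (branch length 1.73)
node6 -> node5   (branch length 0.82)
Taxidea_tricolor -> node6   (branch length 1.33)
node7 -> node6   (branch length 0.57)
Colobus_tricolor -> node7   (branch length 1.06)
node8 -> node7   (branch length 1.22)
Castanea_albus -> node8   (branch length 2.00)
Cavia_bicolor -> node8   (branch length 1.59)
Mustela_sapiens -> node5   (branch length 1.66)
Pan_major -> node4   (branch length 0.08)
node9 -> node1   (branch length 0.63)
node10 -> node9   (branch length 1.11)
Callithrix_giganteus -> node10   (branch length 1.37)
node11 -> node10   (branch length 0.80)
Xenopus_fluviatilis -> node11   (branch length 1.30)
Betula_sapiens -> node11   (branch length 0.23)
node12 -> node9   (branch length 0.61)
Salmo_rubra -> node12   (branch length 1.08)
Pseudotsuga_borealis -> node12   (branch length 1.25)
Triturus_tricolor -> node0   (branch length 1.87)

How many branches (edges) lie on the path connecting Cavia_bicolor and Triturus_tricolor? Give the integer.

The MRCA of Cavia_bicolor and Triturus_tricolor is the root of the tree.
From Cavia_bicolor up to that node: 8 branches. From Triturus_tricolor up to the same node: 1 branch. Total: 8 + 1 = 9.

9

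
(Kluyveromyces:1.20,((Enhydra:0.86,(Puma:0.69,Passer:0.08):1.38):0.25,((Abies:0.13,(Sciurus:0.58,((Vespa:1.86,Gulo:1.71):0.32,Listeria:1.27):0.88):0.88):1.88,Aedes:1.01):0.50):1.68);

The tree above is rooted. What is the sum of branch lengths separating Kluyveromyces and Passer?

4.59

The path runs Kluyveromyces → … → MRCA → … → Passer; the MRCA is the root of the tree.
Branch lengths along that path: 1.20 + 1.68 + 0.25 + 1.38 + 0.08 = 4.59.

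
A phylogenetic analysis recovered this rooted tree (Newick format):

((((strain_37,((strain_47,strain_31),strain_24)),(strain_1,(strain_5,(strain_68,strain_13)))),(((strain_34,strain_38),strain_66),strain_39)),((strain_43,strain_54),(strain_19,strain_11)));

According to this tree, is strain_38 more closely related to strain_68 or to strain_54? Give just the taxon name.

The MRCA of strain_38 and strain_68 subtends (((strain_37,((strain_47,strain_31),strain_24)),(strain_1,(strain_5,(strain_68,strain_13)))),(((strain_34,strain_38),strain_66),strain_39)) (12 taxa).
The MRCA of strain_38 and strain_54 is the root, subtending the entire tree (16 taxa).
The first is nested inside the second, so strain_38 shares a more recent common ancestor with strain_68.

strain_68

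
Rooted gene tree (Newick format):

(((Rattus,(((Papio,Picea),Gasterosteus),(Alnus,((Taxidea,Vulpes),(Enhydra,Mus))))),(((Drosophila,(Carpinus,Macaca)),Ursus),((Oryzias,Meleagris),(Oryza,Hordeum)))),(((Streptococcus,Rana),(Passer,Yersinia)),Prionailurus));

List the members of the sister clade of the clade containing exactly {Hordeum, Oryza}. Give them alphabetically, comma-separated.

Meleagris, Oryzias

The clade containing exactly {Hordeum, Oryza} attaches to the tree at the node subtending ((Oryzias,Meleagris),(Oryza,Hordeum)).
The other lineage descending from that same node — the sister group — is (Oryzias,Meleagris); its 2 tips in alphabetical order are the answer.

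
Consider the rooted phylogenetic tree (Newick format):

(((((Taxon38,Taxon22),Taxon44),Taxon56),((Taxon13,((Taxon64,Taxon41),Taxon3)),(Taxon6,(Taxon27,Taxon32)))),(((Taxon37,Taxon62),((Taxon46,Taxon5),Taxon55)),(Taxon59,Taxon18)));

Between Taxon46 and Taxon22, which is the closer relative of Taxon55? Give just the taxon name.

The MRCA of Taxon55 and Taxon46 subtends ((Taxon46,Taxon5),Taxon55) (3 taxa).
The MRCA of Taxon55 and Taxon22 is the root, subtending the entire tree (18 taxa).
The first is nested inside the second, so Taxon55 shares a more recent common ancestor with Taxon46.

Taxon46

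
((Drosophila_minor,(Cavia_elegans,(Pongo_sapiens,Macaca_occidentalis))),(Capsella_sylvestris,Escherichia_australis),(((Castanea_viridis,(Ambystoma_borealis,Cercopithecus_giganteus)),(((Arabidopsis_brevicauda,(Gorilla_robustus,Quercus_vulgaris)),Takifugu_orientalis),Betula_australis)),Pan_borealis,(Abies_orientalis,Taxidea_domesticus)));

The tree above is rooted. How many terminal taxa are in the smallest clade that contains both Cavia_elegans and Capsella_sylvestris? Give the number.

17

The MRCA of Cavia_elegans and Capsella_sylvestris is the root, so the clade is the entire tree.
That clade contains 17 terminal taxa: Abies_orientalis, Ambystoma_borealis, Arabidopsis_brevicauda, Betula_australis, Capsella_sylvestris, Castanea_viridis, Cavia_elegans, Cercopithecus_giganteus, Drosophila_minor, Escherichia_australis, Gorilla_robustus, Macaca_occidentalis, Pan_borealis, Pongo_sapiens, Quercus_vulgaris, Takifugu_orientalis, Taxidea_domesticus.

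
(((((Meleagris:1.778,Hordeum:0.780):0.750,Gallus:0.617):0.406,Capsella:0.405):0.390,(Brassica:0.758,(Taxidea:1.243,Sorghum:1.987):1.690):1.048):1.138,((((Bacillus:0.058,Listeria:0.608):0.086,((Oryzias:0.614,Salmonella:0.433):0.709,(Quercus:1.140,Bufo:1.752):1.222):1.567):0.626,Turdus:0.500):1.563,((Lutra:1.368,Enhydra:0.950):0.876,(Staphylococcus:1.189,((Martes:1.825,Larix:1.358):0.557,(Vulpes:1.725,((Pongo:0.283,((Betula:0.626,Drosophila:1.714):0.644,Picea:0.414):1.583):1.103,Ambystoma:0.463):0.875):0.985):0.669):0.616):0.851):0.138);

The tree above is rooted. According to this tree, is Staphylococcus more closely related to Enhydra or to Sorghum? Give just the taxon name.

Enhydra

The MRCA of Staphylococcus and Enhydra subtends ((Lutra,Enhydra),(Staphylococcus,((Martes,Larix),(Vulpes,((Pongo,((Betula,Drosophila),Picea)),Ambystoma))))) (11 taxa).
The MRCA of Staphylococcus and Sorghum is the root, subtending the entire tree (25 taxa).
The first is nested inside the second, so Staphylococcus shares a more recent common ancestor with Enhydra.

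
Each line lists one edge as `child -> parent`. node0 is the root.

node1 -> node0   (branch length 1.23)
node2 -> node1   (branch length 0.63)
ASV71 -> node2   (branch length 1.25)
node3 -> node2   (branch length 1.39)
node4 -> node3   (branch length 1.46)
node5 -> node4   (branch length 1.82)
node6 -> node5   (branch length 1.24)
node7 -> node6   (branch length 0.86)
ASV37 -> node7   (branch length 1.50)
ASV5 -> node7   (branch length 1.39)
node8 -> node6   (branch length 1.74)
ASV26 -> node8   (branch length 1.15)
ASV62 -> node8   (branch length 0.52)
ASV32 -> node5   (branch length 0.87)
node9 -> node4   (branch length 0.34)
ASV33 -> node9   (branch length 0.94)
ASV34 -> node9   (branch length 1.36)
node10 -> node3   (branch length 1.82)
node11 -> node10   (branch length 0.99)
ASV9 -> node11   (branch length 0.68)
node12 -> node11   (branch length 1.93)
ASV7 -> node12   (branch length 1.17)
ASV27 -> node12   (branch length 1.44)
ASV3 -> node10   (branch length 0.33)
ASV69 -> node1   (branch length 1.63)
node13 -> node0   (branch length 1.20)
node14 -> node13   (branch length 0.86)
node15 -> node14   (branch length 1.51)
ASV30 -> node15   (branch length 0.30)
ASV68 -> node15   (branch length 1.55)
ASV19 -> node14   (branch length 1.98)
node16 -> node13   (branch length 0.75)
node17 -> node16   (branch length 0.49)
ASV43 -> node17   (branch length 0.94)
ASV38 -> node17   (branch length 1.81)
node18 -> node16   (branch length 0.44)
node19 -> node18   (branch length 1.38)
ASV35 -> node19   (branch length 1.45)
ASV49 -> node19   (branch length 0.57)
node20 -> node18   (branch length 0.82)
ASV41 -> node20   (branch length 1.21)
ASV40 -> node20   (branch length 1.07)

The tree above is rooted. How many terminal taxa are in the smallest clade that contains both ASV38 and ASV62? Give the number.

22

The MRCA of ASV38 and ASV62 is the root, so the clade is the entire tree.
That clade contains 22 terminal taxa: ASV19, ASV26, ASV27, ASV3, ASV30, ASV32, ASV33, ASV34, ASV35, ASV37, ASV38, ASV40, ASV41, ASV43, ASV49, ASV5, ASV62, ASV68, ASV69, ASV7, ASV71, ASV9.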